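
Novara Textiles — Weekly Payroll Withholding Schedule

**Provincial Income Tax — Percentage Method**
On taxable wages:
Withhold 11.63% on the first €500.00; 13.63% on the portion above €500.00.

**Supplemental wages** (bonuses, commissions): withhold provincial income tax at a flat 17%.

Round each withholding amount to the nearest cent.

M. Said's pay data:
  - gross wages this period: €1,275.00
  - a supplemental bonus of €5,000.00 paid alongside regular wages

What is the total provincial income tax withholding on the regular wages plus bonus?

€1,013.78

Provincial Income Tax: taxable = €1,275.00
  €58.15 + 13.63% × (€1,275.00 − €500.00) = €58.15 + 13.63% × €775.00 = €163.78
Supplemental (17% flat on bonus): 17% × €5,000.00 = €850.00
Total provincial income tax: €163.78 + €850.00 = €1,013.78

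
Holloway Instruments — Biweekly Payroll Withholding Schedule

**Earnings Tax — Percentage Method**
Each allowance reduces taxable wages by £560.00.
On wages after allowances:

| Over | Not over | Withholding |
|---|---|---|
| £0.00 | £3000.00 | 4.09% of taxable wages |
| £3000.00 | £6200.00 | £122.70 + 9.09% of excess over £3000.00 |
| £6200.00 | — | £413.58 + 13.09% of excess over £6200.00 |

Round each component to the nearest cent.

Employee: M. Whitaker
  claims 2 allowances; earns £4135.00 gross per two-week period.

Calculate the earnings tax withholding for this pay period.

Earnings Tax: taxable = £4135.00 − 2×£560.00 = £3015.00
  £122.70 + 9.09% × (£3015.00 − £3000.00) = £122.70 + 9.09% × £15.00 = £124.06

£124.06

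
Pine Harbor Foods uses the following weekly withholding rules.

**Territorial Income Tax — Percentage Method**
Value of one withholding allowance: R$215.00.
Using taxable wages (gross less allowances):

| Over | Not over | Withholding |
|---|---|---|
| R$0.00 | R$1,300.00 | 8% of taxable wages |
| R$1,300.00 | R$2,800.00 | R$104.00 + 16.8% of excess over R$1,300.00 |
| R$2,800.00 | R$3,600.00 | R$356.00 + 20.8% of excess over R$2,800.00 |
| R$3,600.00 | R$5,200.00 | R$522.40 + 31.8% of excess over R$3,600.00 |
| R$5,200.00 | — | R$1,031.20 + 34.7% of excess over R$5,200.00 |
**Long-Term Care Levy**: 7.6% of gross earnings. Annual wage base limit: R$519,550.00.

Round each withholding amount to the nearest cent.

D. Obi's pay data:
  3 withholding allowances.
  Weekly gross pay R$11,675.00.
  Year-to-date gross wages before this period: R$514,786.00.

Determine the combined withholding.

R$3,416.27

Territorial Income Tax: taxable = R$11,675.00 − 3×R$215.00 = R$11,030.00
  R$1,031.20 + 34.7% × (R$11,030.00 − R$5,200.00) = R$1,031.20 + 34.7% × R$5,830.00 = R$3,054.21
Long-Term Care Levy: cap R$519,550.00 − YTD R$514,786.00 = R$4,764.00 subject; 7.6% × R$4,764.00 = R$362.06
Total: R$3,054.21 + R$362.06 = R$3,416.27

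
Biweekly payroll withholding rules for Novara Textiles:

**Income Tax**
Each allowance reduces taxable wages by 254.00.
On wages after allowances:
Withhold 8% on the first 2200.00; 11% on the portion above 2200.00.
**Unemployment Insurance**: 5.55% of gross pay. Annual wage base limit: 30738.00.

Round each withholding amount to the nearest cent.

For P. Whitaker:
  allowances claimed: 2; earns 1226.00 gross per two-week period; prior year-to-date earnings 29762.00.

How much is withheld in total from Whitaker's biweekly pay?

Income Tax: taxable = 1226.00 − 2×254.00 = 718.00
  8% × 718.00 = 57.44
Unemployment Insurance: cap 30738.00 − YTD 29762.00 = 976.00 subject; 5.55% × 976.00 = 54.17
Total: 57.44 + 54.17 = 111.61

111.61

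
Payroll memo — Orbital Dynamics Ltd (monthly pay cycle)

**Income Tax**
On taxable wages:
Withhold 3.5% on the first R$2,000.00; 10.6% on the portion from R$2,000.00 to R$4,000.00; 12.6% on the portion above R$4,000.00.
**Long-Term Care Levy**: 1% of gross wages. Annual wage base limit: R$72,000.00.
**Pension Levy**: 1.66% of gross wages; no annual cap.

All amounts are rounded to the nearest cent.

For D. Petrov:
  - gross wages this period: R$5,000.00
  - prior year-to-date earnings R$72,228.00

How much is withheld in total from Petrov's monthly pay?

R$491.00

Income Tax: taxable = R$5,000.00
  R$282.00 + 12.6% × (R$5,000.00 − R$4,000.00) = R$282.00 + 12.6% × R$1,000.00 = R$408.00
Long-Term Care Levy: YTD R$72,228.00 ≥ cap R$72,000.00 → R$0.00
Pension Levy: 1.66% × R$5,000.00 = R$83.00
Total: R$408.00 + R$0.00 + R$83.00 = R$491.00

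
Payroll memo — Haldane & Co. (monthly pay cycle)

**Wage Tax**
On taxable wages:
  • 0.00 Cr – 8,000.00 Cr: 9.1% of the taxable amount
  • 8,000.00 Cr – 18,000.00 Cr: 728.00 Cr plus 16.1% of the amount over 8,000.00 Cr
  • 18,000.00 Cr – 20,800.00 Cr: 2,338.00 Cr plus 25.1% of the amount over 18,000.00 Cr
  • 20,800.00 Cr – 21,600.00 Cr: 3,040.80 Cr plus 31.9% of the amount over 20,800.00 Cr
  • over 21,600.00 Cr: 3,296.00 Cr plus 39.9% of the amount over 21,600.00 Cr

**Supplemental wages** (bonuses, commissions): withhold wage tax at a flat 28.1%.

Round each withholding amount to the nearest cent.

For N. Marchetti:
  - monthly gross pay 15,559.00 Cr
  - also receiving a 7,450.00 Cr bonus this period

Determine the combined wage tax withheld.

Wage Tax: taxable = 15,559.00 Cr
  728.00 Cr + 16.1% × (15,559.00 Cr − 8,000.00 Cr) = 728.00 Cr + 16.1% × 7,559.00 Cr = 1,945.00 Cr
Supplemental (28.1% flat on bonus): 28.1% × 7,450.00 Cr = 2,093.45 Cr
Total wage tax: 1,945.00 Cr + 2,093.45 Cr = 4,038.45 Cr

4,038.45 Cr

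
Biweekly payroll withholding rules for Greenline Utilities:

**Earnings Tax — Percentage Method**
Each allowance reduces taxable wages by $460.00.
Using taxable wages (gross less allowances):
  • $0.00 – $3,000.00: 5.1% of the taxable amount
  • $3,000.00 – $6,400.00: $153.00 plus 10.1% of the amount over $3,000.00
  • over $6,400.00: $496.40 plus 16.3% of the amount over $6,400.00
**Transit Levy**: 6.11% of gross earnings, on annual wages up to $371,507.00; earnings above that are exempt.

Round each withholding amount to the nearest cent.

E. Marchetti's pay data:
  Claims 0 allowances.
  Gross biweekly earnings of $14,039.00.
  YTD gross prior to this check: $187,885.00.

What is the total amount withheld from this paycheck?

Earnings Tax: taxable = $14,039.00
  $496.40 + 16.3% × ($14,039.00 − $6,400.00) = $496.40 + 16.3% × $7,639.00 = $1,741.56
Transit Levy: 6.11% × $14,039.00 = $857.78
Total: $1,741.56 + $857.78 = $2,599.34

$2,599.34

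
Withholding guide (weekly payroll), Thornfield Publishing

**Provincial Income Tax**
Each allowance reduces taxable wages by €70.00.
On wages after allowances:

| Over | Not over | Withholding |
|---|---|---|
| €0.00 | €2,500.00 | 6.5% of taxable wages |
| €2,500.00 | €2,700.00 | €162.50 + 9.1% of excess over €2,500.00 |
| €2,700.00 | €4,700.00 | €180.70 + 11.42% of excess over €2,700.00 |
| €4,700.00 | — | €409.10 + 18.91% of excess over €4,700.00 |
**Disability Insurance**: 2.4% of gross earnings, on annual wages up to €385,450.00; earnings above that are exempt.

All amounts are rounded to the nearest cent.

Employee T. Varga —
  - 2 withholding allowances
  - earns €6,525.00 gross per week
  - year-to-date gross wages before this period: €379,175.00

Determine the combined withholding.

€878.33

Provincial Income Tax: taxable = €6,525.00 − 2×€70.00 = €6,385.00
  €409.10 + 18.91% × (€6,385.00 − €4,700.00) = €409.10 + 18.91% × €1,685.00 = €727.73
Disability Insurance: cap €385,450.00 − YTD €379,175.00 = €6,275.00 subject; 2.4% × €6,275.00 = €150.60
Total: €727.73 + €150.60 = €878.33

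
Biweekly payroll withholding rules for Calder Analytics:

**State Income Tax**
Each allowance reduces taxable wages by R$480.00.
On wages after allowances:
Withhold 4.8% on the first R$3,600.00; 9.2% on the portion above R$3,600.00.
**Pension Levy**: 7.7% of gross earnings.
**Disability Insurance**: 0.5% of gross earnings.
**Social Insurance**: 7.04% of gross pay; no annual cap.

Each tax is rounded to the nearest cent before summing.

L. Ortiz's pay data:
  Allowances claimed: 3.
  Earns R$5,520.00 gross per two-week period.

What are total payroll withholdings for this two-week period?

State Income Tax: taxable = R$5,520.00 − 3×R$480.00 = R$4,080.00
  R$172.80 + 9.2% × (R$4,080.00 − R$3,600.00) = R$172.80 + 9.2% × R$480.00 = R$216.96
Pension Levy: 7.7% × R$5,520.00 = R$425.04
Disability Insurance: 0.5% × R$5,520.00 = R$27.60
Social Insurance: 7.04% × R$5,520.00 = R$388.61
Total: R$216.96 + R$425.04 + R$27.60 + R$388.61 = R$1,058.21

R$1,058.21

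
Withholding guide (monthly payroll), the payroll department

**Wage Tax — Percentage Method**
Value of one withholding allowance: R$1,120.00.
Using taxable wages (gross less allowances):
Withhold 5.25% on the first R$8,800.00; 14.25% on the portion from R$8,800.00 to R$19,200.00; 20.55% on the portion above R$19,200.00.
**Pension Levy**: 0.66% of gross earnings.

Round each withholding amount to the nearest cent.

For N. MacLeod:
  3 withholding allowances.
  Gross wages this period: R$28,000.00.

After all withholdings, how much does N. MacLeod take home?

R$24,753.28

Wage Tax: taxable = R$28,000.00 − 3×R$1,120.00 = R$24,640.00
  R$1,944.00 + 20.55% × (R$24,640.00 − R$19,200.00) = R$1,944.00 + 20.55% × R$5,440.00 = R$3,061.92
Pension Levy: 0.66% × R$28,000.00 = R$184.80
Total withheld: R$3,061.92 + R$184.80 = R$3,246.72
Net pay: R$28,000.00 − R$3,246.72 = R$24,753.28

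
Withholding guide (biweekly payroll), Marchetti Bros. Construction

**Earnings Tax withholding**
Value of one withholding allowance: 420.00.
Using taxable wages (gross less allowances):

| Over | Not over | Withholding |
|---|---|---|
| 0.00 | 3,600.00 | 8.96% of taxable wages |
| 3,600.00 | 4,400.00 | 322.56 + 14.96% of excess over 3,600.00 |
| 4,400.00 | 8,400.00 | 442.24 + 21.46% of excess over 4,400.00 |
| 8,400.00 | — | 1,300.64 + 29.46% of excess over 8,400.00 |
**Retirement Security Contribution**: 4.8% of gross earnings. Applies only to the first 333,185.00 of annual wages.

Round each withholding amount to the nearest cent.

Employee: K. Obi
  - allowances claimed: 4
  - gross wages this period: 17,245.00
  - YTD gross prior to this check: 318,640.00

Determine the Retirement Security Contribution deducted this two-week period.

698.16

Retirement Security Contribution: cap 333,185.00 − YTD 318,640.00 = 14,545.00 subject; 4.8% × 14,545.00 = 698.16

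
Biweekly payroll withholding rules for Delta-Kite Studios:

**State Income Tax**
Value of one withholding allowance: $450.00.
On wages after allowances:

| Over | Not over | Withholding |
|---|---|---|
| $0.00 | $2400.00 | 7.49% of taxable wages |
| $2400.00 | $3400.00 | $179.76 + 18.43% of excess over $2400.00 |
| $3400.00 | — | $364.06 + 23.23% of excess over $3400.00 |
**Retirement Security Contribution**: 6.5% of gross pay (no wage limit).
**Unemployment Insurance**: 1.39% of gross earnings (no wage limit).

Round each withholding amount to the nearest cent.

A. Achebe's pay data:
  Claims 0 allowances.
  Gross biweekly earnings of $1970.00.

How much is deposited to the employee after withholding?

$1667.02

State Income Tax: taxable = $1970.00
  7.49% × $1970.00 = $147.55
Retirement Security Contribution: 6.5% × $1970.00 = $128.05
Unemployment Insurance: 1.39% × $1970.00 = $27.38
Total withheld: $147.55 + $128.05 + $27.38 = $302.98
Net pay: $1970.00 − $302.98 = $1667.02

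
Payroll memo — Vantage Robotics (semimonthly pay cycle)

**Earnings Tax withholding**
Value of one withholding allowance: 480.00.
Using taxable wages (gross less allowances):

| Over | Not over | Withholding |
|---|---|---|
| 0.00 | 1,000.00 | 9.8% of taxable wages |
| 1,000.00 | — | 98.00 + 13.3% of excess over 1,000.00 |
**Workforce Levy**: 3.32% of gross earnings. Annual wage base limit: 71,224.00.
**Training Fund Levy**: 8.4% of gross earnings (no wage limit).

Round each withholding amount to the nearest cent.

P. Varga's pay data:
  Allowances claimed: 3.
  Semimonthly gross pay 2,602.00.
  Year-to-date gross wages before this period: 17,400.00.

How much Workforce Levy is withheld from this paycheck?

86.39

Workforce Levy: 3.32% × 2,602.00 = 86.39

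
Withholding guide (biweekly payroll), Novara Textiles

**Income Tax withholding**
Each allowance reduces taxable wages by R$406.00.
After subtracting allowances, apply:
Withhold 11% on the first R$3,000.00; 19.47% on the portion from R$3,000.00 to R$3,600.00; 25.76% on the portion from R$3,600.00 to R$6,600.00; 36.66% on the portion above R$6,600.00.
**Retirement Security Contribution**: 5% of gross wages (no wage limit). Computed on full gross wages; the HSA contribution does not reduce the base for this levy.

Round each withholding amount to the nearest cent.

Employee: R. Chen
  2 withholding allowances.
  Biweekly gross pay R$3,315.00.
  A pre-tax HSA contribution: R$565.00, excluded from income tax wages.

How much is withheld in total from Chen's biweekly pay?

R$378.93

Income Tax: taxable = R$3,315.00 − R$565.00 − 2×R$406.00 = R$1,938.00
  11% × R$1,938.00 = R$213.18
Retirement Security Contribution: 5% × R$3,315.00 = R$165.75
Total: R$213.18 + R$165.75 = R$378.93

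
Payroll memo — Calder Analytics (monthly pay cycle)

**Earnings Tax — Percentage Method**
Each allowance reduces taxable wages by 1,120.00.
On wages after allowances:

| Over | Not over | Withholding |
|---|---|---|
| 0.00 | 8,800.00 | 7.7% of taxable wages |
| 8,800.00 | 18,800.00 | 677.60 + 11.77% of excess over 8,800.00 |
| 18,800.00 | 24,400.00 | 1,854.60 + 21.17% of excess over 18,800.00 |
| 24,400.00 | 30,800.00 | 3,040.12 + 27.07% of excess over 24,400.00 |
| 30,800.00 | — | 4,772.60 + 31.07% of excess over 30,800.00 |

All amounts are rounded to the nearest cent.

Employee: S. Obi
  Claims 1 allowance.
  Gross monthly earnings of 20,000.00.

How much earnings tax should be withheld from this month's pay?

1,871.54

Earnings Tax: taxable = 20,000.00 − 1×1,120.00 = 18,880.00
  1,854.60 + 21.17% × (18,880.00 − 18,800.00) = 1,854.60 + 21.17% × 80.00 = 1,871.54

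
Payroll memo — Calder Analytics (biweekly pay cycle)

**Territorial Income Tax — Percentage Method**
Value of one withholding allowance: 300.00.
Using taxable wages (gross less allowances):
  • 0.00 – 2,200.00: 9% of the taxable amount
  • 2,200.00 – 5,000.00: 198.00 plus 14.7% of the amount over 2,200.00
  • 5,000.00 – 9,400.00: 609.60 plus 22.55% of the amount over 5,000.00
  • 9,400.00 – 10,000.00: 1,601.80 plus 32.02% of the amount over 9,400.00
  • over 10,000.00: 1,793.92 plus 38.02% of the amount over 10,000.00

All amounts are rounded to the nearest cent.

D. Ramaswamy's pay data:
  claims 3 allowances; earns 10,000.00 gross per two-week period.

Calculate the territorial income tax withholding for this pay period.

Territorial Income Tax: taxable = 10,000.00 − 3×300.00 = 9,100.00
  609.60 + 22.55% × (9,100.00 − 5,000.00) = 609.60 + 22.55% × 4,100.00 = 1,534.15

1,534.15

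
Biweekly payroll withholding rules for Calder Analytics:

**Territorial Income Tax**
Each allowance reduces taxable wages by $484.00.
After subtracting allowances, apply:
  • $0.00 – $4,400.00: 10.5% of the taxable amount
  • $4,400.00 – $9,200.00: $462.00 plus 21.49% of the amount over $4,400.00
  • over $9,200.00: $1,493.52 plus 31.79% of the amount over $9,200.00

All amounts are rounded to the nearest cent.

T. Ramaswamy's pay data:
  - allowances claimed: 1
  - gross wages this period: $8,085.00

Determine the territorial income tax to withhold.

$1,149.89

Territorial Income Tax: taxable = $8,085.00 − 1×$484.00 = $7,601.00
  $462.00 + 21.49% × ($7,601.00 − $4,400.00) = $462.00 + 21.49% × $3,201.00 = $1,149.89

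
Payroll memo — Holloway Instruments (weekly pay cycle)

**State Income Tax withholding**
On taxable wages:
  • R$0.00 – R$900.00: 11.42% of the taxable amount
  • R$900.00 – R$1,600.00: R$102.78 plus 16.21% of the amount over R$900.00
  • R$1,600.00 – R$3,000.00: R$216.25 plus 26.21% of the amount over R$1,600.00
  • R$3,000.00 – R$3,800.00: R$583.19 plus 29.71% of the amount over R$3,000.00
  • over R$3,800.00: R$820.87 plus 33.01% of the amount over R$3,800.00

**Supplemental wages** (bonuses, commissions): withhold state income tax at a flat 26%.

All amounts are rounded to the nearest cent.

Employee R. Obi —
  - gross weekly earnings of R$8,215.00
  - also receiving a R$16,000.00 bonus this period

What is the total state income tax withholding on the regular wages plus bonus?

State Income Tax: taxable = R$8,215.00
  R$820.87 + 33.01% × (R$8,215.00 − R$3,800.00) = R$820.87 + 33.01% × R$4,415.00 = R$2,278.26
Supplemental (26% flat on bonus): 26% × R$16,000.00 = R$4,160.00
Total state income tax: R$2,278.26 + R$4,160.00 = R$6,438.26

R$6,438.26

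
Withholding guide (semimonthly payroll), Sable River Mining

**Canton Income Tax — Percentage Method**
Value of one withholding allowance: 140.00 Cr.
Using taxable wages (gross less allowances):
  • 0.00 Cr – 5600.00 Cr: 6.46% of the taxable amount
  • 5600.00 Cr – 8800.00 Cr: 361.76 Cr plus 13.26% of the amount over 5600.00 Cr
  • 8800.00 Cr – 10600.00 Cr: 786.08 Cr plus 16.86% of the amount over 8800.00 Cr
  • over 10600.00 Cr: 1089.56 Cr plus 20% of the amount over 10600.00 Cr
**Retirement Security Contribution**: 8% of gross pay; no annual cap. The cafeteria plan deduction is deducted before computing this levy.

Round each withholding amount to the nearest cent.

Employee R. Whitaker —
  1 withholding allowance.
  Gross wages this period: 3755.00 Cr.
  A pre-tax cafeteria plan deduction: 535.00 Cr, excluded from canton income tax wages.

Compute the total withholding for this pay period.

Canton Income Tax: taxable = 3755.00 Cr − 535.00 Cr − 1×140.00 Cr = 3080.00 Cr
  6.46% × 3080.00 Cr = 198.97 Cr
Retirement Security Contribution: 8% × 3220.00 Cr = 257.60 Cr
Total: 198.97 Cr + 257.60 Cr = 456.57 Cr

456.57 Cr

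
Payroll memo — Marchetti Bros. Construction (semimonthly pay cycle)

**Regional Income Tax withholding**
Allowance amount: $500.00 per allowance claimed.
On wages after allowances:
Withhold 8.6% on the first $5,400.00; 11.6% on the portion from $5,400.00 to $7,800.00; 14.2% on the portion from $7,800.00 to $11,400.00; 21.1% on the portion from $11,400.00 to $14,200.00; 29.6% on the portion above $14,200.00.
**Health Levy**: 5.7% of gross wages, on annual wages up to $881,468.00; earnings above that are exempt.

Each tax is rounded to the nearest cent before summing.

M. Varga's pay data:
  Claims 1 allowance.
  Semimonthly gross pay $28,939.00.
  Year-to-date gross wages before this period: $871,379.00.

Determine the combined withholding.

Regional Income Tax: taxable = $28,939.00 − 1×$500.00 = $28,439.00
  $1,844.80 + 29.6% × ($28,439.00 − $14,200.00) = $1,844.80 + 29.6% × $14,239.00 = $6,059.54
Health Levy: cap $881,468.00 − YTD $871,379.00 = $10,089.00 subject; 5.7% × $10,089.00 = $575.07
Total: $6,059.54 + $575.07 = $6,634.61

$6,634.61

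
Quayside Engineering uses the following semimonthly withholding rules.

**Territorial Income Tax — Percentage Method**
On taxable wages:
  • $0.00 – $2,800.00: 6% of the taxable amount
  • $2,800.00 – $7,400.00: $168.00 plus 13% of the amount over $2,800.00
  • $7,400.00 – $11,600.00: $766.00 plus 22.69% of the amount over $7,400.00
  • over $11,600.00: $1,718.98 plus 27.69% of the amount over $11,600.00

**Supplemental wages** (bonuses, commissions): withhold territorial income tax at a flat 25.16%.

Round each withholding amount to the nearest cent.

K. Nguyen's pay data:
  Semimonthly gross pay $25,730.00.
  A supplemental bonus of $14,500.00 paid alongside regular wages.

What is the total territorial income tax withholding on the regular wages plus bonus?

$9,279.78

Territorial Income Tax: taxable = $25,730.00
  $1,718.98 + 27.69% × ($25,730.00 − $11,600.00) = $1,718.98 + 27.69% × $14,130.00 = $5,631.58
Supplemental (25.16% flat on bonus): 25.16% × $14,500.00 = $3,648.20
Total territorial income tax: $5,631.58 + $3,648.20 = $9,279.78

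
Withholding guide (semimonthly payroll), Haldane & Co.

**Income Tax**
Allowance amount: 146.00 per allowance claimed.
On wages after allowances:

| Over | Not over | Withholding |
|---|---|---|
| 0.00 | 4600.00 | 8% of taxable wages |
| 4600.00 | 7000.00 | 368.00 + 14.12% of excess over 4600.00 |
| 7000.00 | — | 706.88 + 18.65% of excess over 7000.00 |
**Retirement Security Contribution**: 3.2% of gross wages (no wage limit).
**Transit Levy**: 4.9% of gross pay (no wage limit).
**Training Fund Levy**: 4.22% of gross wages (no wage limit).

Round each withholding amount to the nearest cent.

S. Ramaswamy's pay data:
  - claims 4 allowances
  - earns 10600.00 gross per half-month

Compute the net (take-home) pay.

8024.72

Income Tax: taxable = 10600.00 − 4×146.00 = 10016.00
  706.88 + 18.65% × (10016.00 − 7000.00) = 706.88 + 18.65% × 3016.00 = 1269.36
Retirement Security Contribution: 3.2% × 10600.00 = 339.20
Transit Levy: 4.9% × 10600.00 = 519.40
Training Fund Levy: 4.22% × 10600.00 = 447.32
Total withheld: 1269.36 + 339.20 + 519.40 + 447.32 = 2575.28
Net pay: 10600.00 − 2575.28 = 8024.72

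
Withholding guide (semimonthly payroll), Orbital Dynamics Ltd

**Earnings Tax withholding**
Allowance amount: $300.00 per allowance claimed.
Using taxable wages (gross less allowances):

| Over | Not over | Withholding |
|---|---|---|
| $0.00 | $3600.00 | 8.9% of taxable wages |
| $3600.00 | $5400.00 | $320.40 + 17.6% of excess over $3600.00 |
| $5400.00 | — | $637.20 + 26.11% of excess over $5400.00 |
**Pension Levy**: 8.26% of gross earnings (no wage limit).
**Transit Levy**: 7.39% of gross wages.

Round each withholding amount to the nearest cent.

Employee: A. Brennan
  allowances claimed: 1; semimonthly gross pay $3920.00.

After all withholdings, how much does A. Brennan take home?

$2982.60

Earnings Tax: taxable = $3920.00 − 1×$300.00 = $3620.00
  $320.40 + 17.6% × ($3620.00 − $3600.00) = $320.40 + 17.6% × $20.00 = $323.92
Pension Levy: 8.26% × $3920.00 = $323.79
Transit Levy: 7.39% × $3920.00 = $289.69
Total withheld: $323.92 + $323.79 + $289.69 = $937.40
Net pay: $3920.00 − $937.40 = $2982.60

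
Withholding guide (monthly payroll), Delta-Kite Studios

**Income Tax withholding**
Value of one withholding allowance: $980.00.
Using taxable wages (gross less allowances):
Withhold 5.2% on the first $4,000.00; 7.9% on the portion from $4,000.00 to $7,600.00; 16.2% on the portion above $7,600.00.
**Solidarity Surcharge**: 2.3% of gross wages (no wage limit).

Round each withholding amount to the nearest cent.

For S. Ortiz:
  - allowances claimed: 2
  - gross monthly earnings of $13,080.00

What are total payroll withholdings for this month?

Income Tax: taxable = $13,080.00 − 2×$980.00 = $11,120.00
  $492.40 + 16.2% × ($11,120.00 − $7,600.00) = $492.40 + 16.2% × $3,520.00 = $1,062.64
Solidarity Surcharge: 2.3% × $13,080.00 = $300.84
Total: $1,062.64 + $300.84 = $1,363.48

$1,363.48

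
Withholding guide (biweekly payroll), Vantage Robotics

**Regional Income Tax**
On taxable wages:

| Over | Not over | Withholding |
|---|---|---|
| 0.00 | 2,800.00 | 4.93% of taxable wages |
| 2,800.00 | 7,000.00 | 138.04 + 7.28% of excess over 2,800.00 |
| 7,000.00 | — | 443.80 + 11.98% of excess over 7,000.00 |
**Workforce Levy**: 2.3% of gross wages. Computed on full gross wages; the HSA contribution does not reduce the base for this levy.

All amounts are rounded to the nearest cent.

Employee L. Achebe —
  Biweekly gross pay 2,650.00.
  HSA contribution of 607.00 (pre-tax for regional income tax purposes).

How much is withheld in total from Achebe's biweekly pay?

161.67

Regional Income Tax: taxable = 2,650.00 − 607.00 = 2,043.00
  4.93% × 2,043.00 = 100.72
Workforce Levy: 2.3% × 2,650.00 = 60.95
Total: 100.72 + 60.95 = 161.67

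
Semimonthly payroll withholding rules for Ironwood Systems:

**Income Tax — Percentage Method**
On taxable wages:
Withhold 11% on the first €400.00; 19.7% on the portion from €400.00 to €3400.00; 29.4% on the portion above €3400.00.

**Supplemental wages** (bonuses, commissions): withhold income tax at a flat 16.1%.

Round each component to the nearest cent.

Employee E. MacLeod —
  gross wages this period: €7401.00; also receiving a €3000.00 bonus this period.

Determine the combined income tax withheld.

Income Tax: taxable = €7401.00
  €635.00 + 29.4% × (€7401.00 − €3400.00) = €635.00 + 29.4% × €4001.00 = €1811.29
Supplemental (16.1% flat on bonus): 16.1% × €3000.00 = €483.00
Total income tax: €1811.29 + €483.00 = €2294.29

€2294.29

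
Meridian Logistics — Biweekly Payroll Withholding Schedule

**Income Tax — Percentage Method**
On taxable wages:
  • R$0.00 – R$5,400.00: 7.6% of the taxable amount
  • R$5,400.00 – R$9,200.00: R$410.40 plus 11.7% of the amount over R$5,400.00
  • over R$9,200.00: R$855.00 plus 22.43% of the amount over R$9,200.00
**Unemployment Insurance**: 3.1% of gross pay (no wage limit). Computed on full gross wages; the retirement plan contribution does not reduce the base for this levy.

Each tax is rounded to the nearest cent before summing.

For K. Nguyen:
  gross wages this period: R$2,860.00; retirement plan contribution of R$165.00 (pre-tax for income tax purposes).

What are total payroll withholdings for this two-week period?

Income Tax: taxable = R$2,860.00 − R$165.00 = R$2,695.00
  7.6% × R$2,695.00 = R$204.82
Unemployment Insurance: 3.1% × R$2,860.00 = R$88.66
Total: R$204.82 + R$88.66 = R$293.48

R$293.48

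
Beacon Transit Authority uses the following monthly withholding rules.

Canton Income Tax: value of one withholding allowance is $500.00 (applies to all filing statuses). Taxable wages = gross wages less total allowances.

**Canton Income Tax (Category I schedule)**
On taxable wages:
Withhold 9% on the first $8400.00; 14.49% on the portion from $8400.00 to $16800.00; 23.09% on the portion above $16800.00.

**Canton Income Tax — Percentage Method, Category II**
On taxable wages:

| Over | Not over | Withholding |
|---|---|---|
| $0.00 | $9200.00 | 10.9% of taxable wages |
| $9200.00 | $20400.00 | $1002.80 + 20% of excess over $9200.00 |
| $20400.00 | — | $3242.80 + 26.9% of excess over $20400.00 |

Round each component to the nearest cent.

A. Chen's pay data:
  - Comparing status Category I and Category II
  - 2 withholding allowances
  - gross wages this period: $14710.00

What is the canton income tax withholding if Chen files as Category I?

$1525.42

Canton Income Tax (Category I): taxable = $14710.00 − 2×$500.00 = $13710.00
  $756.00 + 14.49% × ($13710.00 − $8400.00) = $756.00 + 14.49% × $5310.00 = $1525.42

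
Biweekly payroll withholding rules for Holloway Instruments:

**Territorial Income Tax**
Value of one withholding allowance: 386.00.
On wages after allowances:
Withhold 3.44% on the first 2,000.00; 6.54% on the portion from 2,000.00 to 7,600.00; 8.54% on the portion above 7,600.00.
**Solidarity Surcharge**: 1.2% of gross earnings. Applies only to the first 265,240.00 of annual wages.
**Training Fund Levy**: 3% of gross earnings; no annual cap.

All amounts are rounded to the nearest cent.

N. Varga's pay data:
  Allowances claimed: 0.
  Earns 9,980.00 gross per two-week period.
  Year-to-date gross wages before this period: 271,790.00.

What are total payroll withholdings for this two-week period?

Territorial Income Tax: taxable = 9,980.00
  435.04 + 8.54% × (9,980.00 − 7,600.00) = 435.04 + 8.54% × 2,380.00 = 638.29
Solidarity Surcharge: YTD 271,790.00 ≥ cap 265,240.00 → 0.00
Training Fund Levy: 3% × 9,980.00 = 299.40
Total: 638.29 + 0.00 + 299.40 = 937.69

937.69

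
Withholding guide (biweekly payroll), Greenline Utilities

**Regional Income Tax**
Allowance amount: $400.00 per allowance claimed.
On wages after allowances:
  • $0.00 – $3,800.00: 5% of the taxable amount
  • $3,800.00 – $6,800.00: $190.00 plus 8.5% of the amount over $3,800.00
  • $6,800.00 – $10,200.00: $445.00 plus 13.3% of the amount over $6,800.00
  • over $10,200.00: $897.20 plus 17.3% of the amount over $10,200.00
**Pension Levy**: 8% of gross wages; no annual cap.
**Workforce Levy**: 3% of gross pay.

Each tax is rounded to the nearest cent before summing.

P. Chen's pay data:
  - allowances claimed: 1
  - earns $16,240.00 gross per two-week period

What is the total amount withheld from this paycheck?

$3,659.32

Regional Income Tax: taxable = $16,240.00 − 1×$400.00 = $15,840.00
  $897.20 + 17.3% × ($15,840.00 − $10,200.00) = $897.20 + 17.3% × $5,640.00 = $1,872.92
Pension Levy: 8% × $16,240.00 = $1,299.20
Workforce Levy: 3% × $16,240.00 = $487.20
Total: $1,872.92 + $1,299.20 + $487.20 = $3,659.32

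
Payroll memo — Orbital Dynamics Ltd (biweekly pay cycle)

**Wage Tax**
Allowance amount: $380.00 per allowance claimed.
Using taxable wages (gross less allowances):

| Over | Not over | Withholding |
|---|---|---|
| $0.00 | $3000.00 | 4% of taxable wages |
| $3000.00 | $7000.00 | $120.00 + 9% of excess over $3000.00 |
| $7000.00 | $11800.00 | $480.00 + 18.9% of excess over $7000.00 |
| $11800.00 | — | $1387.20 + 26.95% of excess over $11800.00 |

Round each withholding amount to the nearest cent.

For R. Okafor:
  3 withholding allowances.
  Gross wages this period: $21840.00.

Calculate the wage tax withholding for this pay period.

Wage Tax: taxable = $21840.00 − 3×$380.00 = $20700.00
  $1387.20 + 26.95% × ($20700.00 − $11800.00) = $1387.20 + 26.95% × $8900.00 = $3785.75

$3785.75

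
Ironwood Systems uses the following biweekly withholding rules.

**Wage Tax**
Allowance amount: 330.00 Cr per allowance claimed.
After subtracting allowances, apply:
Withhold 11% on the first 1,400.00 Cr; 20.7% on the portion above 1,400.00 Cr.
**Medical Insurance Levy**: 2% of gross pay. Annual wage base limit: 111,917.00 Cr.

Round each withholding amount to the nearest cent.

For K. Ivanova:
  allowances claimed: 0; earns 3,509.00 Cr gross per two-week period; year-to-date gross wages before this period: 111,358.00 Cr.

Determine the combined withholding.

Wage Tax: taxable = 3,509.00 Cr
  154.00 Cr + 20.7% × (3,509.00 Cr − 1,400.00 Cr) = 154.00 Cr + 20.7% × 2,109.00 Cr = 590.56 Cr
Medical Insurance Levy: cap 111,917.00 Cr − YTD 111,358.00 Cr = 559.00 Cr subject; 2% × 559.00 Cr = 11.18 Cr
Total: 590.56 Cr + 11.18 Cr = 601.74 Cr

601.74 Cr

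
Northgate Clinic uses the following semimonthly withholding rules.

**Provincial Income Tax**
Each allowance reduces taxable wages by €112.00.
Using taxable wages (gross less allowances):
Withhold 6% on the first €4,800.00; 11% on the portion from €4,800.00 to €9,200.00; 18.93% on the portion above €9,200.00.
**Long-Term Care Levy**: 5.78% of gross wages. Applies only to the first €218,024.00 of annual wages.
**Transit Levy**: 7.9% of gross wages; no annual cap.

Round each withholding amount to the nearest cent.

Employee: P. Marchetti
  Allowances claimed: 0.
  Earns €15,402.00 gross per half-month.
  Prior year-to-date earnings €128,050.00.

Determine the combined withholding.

€4,053.04

Provincial Income Tax: taxable = €15,402.00
  €772.00 + 18.93% × (€15,402.00 − €9,200.00) = €772.00 + 18.93% × €6,202.00 = €1,946.04
Long-Term Care Levy: 5.78% × €15,402.00 = €890.24
Transit Levy: 7.9% × €15,402.00 = €1,216.76
Total: €1,946.04 + €890.24 + €1,216.76 = €4,053.04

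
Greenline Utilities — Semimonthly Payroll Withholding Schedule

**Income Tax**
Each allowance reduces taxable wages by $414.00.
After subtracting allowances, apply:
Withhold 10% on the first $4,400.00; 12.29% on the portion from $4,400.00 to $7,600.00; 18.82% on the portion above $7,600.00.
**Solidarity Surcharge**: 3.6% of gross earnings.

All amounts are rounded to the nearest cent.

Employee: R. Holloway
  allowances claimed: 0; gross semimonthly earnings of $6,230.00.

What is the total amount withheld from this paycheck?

Income Tax: taxable = $6,230.00
  $440.00 + 12.29% × ($6,230.00 − $4,400.00) = $440.00 + 12.29% × $1,830.00 = $664.91
Solidarity Surcharge: 3.6% × $6,230.00 = $224.28
Total: $664.91 + $224.28 = $889.19

$889.19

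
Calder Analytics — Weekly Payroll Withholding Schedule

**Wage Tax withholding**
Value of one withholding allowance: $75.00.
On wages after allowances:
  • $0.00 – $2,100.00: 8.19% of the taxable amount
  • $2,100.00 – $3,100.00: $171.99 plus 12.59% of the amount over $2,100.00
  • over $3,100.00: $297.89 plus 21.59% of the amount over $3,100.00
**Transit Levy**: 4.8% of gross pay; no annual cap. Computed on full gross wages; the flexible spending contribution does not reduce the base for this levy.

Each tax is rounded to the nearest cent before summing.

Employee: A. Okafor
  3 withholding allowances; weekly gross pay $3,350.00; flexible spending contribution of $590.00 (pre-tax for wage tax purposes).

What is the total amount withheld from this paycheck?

$387.56

Wage Tax: taxable = $3,350.00 − $590.00 − 3×$75.00 = $2,535.00
  $171.99 + 12.59% × ($2,535.00 − $2,100.00) = $171.99 + 12.59% × $435.00 = $226.76
Transit Levy: 4.8% × $3,350.00 = $160.80
Total: $226.76 + $160.80 = $387.56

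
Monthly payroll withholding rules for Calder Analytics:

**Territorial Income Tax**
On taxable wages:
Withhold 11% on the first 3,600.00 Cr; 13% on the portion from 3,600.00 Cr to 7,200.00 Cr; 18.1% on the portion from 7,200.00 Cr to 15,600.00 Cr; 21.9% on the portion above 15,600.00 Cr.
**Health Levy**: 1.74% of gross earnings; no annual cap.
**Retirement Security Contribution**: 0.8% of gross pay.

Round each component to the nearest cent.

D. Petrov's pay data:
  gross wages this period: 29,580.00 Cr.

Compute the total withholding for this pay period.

6,197.35 Cr

Territorial Income Tax: taxable = 29,580.00 Cr
  2,384.40 Cr + 21.9% × (29,580.00 Cr − 15,600.00 Cr) = 2,384.40 Cr + 21.9% × 13,980.00 Cr = 5,446.02 Cr
Health Levy: 1.74% × 29,580.00 Cr = 514.69 Cr
Retirement Security Contribution: 0.8% × 29,580.00 Cr = 236.64 Cr
Total: 5,446.02 Cr + 514.69 Cr + 236.64 Cr = 6,197.35 Cr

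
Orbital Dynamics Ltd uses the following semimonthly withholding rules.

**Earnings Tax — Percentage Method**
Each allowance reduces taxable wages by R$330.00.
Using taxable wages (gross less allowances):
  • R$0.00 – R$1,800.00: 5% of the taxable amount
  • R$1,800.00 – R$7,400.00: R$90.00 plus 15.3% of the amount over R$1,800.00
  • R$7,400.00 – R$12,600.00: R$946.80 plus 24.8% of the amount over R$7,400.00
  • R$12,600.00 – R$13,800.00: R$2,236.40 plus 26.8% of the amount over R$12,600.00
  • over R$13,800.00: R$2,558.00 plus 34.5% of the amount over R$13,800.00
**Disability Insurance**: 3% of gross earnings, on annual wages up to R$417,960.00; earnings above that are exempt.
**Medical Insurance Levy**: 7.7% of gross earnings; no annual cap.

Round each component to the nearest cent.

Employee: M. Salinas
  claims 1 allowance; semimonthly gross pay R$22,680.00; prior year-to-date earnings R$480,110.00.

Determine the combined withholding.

Earnings Tax: taxable = R$22,680.00 − 1×R$330.00 = R$22,350.00
  R$2,558.00 + 34.5% × (R$22,350.00 − R$13,800.00) = R$2,558.00 + 34.5% × R$8,550.00 = R$5,507.75
Disability Insurance: YTD R$480,110.00 ≥ cap R$417,960.00 → R$0.00
Medical Insurance Levy: 7.7% × R$22,680.00 = R$1,746.36
Total: R$5,507.75 + R$0.00 + R$1,746.36 = R$7,254.11

R$7,254.11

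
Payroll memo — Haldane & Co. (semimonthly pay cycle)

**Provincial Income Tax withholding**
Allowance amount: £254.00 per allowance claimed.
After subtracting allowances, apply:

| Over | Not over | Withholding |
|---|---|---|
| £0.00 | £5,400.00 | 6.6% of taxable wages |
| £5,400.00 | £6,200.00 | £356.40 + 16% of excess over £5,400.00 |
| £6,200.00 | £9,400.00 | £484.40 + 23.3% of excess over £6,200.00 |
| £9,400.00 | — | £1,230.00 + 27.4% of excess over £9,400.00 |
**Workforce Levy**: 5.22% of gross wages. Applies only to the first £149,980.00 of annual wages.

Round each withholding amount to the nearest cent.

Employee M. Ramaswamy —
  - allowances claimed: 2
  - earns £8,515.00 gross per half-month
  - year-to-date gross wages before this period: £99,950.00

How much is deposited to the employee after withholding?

Provincial Income Tax: taxable = £8,515.00 − 2×£254.00 = £8,007.00
  £484.40 + 23.3% × (£8,007.00 − £6,200.00) = £484.40 + 23.3% × £1,807.00 = £905.43
Workforce Levy: 5.22% × £8,515.00 = £444.48
Total withheld: £905.43 + £444.48 = £1,349.91
Net pay: £8,515.00 − £1,349.91 = £7,165.09

£7,165.09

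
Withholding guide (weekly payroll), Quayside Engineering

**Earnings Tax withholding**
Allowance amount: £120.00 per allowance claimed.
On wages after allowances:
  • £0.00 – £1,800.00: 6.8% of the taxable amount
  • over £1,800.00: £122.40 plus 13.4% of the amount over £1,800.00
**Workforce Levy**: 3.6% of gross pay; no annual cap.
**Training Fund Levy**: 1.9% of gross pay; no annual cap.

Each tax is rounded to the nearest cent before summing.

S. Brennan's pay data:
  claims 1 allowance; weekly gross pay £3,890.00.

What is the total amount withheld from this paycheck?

Earnings Tax: taxable = £3,890.00 − 1×£120.00 = £3,770.00
  £122.40 + 13.4% × (£3,770.00 − £1,800.00) = £122.40 + 13.4% × £1,970.00 = £386.38
Workforce Levy: 3.6% × £3,890.00 = £140.04
Training Fund Levy: 1.9% × £3,890.00 = £73.91
Total: £386.38 + £140.04 + £73.91 = £600.33

£600.33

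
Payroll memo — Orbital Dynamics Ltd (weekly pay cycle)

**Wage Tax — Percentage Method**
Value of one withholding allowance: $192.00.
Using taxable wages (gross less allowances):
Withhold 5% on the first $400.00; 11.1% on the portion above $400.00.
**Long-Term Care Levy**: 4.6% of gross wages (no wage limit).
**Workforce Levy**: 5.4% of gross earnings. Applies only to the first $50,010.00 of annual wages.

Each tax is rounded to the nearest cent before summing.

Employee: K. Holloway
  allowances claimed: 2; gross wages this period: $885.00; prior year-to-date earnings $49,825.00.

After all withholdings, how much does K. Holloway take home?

Wage Tax: taxable = $885.00 − 2×$192.00 = $501.00
  $20.00 + 11.1% × ($501.00 − $400.00) = $20.00 + 11.1% × $101.00 = $31.21
Long-Term Care Levy: 4.6% × $885.00 = $40.71
Workforce Levy: cap $50,010.00 − YTD $49,825.00 = $185.00 subject; 5.4% × $185.00 = $9.99
Total withheld: $31.21 + $40.71 + $9.99 = $81.91
Net pay: $885.00 − $81.91 = $803.09

$803.09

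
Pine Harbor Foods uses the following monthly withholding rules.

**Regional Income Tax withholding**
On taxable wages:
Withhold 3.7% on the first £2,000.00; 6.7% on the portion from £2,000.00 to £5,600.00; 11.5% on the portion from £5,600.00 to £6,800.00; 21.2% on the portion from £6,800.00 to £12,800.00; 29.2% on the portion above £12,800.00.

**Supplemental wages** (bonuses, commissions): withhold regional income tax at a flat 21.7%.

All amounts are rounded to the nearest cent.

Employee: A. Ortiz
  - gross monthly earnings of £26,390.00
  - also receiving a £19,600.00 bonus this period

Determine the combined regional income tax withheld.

Regional Income Tax: taxable = £26,390.00
  £1,725.20 + 29.2% × (£26,390.00 − £12,800.00) = £1,725.20 + 29.2% × £13,590.00 = £5,693.48
Supplemental (21.7% flat on bonus): 21.7% × £19,600.00 = £4,253.20
Total regional income tax: £5,693.48 + £4,253.20 = £9,946.68

£9,946.68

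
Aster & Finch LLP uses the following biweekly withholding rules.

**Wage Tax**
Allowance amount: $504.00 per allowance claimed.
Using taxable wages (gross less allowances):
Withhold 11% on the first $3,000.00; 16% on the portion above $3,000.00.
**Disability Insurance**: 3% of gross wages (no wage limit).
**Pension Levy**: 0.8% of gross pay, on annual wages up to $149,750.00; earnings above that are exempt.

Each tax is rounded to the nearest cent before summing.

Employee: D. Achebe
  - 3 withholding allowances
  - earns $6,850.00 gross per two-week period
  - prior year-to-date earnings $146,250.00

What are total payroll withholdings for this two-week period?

$937.58

Wage Tax: taxable = $6,850.00 − 3×$504.00 = $5,338.00
  $330.00 + 16% × ($5,338.00 − $3,000.00) = $330.00 + 16% × $2,338.00 = $704.08
Disability Insurance: 3% × $6,850.00 = $205.50
Pension Levy: cap $149,750.00 − YTD $146,250.00 = $3,500.00 subject; 0.8% × $3,500.00 = $28.00
Total: $704.08 + $205.50 + $28.00 = $937.58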